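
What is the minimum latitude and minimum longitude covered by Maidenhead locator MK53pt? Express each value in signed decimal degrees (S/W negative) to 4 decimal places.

13.7917, 71.2500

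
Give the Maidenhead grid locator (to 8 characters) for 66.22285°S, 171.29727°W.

Offset from 180°W / 90°S: lon 8.70273°, lat 23.77715°.
Field: lon ⌊8.70273/20⌋ = 0 → A; lat ⌊23.77715/10⌋ = 2 → C.
Square: lon ⌊8.70273/2⌋ = 4; lat ⌊3.77715/1⌋ = 3.
Subsquare: lon ⌊0.70273/0.0833333⌋ = 8 → i; lat ⌊0.77715/0.0416667⌋ = 18 → s.
Extended square: lon ⌊0.03606/0.00833333⌋ = 4; lat ⌊0.02715/0.00416667⌋ = 6.

AC43is46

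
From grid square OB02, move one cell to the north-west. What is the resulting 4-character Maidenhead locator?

NB93

Longitude square 0; −1 → -1, wraps to 9, carry into field.
Longitude field O = 14; −1 → 13 = N.
Latitude square 2; +1 → 3.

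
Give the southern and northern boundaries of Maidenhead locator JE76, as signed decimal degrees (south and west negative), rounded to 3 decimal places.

-44.000, -43.000

Field J=9, E=4: +9·20° lon, +4·10° lat → SW at lon 0°, lat -50°.
Square 7, 6: +7·2° lon, +6·1° lat → SW at lon 14°, lat -44°.
Cell spans 2° lon × 1° lat.
south -44.000, north -43.000.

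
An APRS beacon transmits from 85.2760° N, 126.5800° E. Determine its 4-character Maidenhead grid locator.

PR35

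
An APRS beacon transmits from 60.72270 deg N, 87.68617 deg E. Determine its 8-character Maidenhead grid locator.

Offset from 180°W / 90°S: lon 267.68617°, lat 150.72270°.
Field (20°×10°, letters A–R): 267.68617/20 → 13 → N, 150.72270/10 → 15 → P; chars NP.
Square (2°×1°, digits 0–9): 7.68617/2 → 3, 0.72270/1 → 0; chars 30.
Subsquare (5′×2.5′, letters a–x): 1.68617/0.0833333 → 20 → u, 0.72270/0.0416667 → 17 → r; chars ur.
Extended square (30″×15″, digits 0–9): 0.01950/0.00833333 → 2, 0.01437/0.00416667 → 3; chars 23.

NP30ur23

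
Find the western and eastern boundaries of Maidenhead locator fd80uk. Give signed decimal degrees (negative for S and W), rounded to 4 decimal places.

-62.3333, -62.2500

Field F=5, D=3: +5·20° lon, +3·10° lat → SW at lon -80°, lat -60°.
Square 8, 0: +8·2° lon, +0·1° lat → SW at lon -64°, lat -60°.
Subsquare u=20, k=10: +20·0.0833333° lon, +10·0.0416667° lat → SW at lon -62.3333°, lat -59.5833°.
Cell spans 0.0833333° lon × 0.0416667° lat.
west -62.3333, east -62.2500.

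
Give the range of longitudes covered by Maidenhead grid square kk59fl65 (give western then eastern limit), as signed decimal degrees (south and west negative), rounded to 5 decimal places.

Field K=10, K=10: +10·20° lon, +10·10° lat → SW at lon 20°, lat 10°.
Square 5, 9: +5·2° lon, +9·1° lat → SW at lon 30°, lat 19°.
Subsquare f=5, l=11: +5·0.0833333° lon, +11·0.0416667° lat → SW at lon 30.4167°, lat 19.4583°.
Extended square 6, 5: +6·0.00833333° lon, +5·0.00416667° lat → SW at lon 30.4667°, lat 19.4792°.
Cell spans 0.00833333° lon × 0.00416667° lat.
west 30.46667, east 30.47500.

30.46667, 30.47500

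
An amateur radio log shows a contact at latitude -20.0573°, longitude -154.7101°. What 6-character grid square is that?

BG29pw

Offset from 180°W / 90°S: lon 25.2899°, lat 69.9427°.
Field: 25.2899/20 → 1 → B, 69.9427/10 → 6 → G; chars BG.
Square: 5.2899/2 → 2, 9.9427/1 → 9; chars 29.
Subsquare: 1.2899/0.0833333 → 15 → p, 0.9427/0.0416667 → 22 → w; chars pw.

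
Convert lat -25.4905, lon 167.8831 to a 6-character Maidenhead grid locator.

RG34wm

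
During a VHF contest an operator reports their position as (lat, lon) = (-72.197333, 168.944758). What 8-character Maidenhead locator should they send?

RB47lt32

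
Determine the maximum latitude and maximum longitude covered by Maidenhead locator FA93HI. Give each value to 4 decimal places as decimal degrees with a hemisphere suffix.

86.6250° S, 61.3333° W

Field F=5, A=0: +5·20° lon, +0·10° lat → SW at lon -80°, lat -90°.
Square 9, 3: +9·2° lon, +3·1° lat → SW at lon -62°, lat -87°.
Subsquare h=7, i=8: +7·0.0833333° lon, +8·0.0416667° lat → SW at lon -61.4167°, lat -86.6667°.
Cell spans 0.0833333° lon × 0.0416667° lat. NE corner is SW corner plus one full cell.
latitude 86.6250° S, longitude 61.3333° W.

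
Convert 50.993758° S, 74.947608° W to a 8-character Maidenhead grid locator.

Offset from 180°W / 90°S: lon 105.05239°, lat 39.00624°.
Field (20°×10°, letters A–R): lon ⌊105.05239/20⌋ = 5 → F; lat ⌊39.00624/10⌋ = 3 → D.
Square (2°×1°, digits 0–9): lon ⌊5.05239/2⌋ = 2; lat ⌊9.00624/1⌋ = 9.
Subsquare (5′×2.5′, letters a–x): lon ⌊1.05239/0.0833333⌋ = 12 → m; lat ⌊0.00624/0.0416667⌋ = 0 → a.
Extended square (30″×15″, digits 0–9): lon ⌊0.05239/0.00833333⌋ = 6; lat ⌊0.00624/0.00416667⌋ = 1.

FD29ma61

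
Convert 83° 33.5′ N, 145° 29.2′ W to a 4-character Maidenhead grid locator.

Add 180° to longitude and 90° to latitude: 34.51, 173.56.
Field: 34.51/20 → 1 → B, 173.56/10 → 17 → R; chars BR.
Square: 14.51/2 → 7, 3.56/1 → 3; chars 73.

BR73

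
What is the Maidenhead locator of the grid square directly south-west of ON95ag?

ON85xf

Longitude subsquare a = 0; −1 → -1, wraps to 23 = x, carry into square.
Longitude square 9; −1 → 8.
Latitude subsquare g = 6; −1 → 5 = f.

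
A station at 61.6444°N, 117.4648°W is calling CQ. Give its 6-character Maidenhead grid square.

Shift to the Maidenhead origin (180°W, 90°S): lon 62.5352, lat 151.6444.
Field (20°×10°, letters A–R): 62.5352/20 → 3 → D, 151.6444/10 → 15 → P; chars DP.
Square (2°×1°, digits 0–9): 2.5352/2 → 1, 1.6444/1 → 1; chars 11.
Subsquare (5′×2.5′, letters a–x): 0.5352/0.0833333 → 6 → g, 0.6444/0.0416667 → 15 → p; chars gp.

DP11gp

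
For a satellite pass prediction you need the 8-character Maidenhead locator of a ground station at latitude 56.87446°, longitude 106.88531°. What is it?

OO36ku69

Shift to the Maidenhead origin (180°W, 90°S): lon 286.88531, lat 146.87446.
Field (20°×10°, letters A–R): lon ⌊286.88531/20⌋ = 14 → O; lat ⌊146.87446/10⌋ = 14 → O.
Square (2°×1°, digits 0–9): lon ⌊6.88531/2⌋ = 3; lat ⌊6.87446/1⌋ = 6.
Subsquare (5′×2.5′, letters a–x): lon ⌊0.88531/0.0833333⌋ = 10 → k; lat ⌊0.87446/0.0416667⌋ = 20 → u.
Extended square (30″×15″, digits 0–9): lon ⌊0.05198/0.00833333⌋ = 6; lat ⌊0.04113/0.00416667⌋ = 9.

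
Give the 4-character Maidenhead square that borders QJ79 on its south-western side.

QJ68

Longitude square 7; −1 → 6.
Latitude square 9; −1 → 8.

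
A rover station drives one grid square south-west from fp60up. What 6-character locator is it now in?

FP60to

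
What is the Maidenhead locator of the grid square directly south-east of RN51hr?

RN51iq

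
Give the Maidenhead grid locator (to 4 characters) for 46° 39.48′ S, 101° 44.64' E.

OE03

Add 180° to longitude and 90° to latitude: 281.74, 43.34.
Field: lon ⌊281.74/20⌋ = 14 → O; lat ⌊43.34/10⌋ = 4 → E.
Square: lon ⌊1.74/2⌋ = 0; lat ⌊3.34/1⌋ = 3.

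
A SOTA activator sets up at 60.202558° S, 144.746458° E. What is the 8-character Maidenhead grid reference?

Shift to the Maidenhead origin (180°W, 90°S): lon 324.74646, lat 29.79744.
Field: lon ⌊324.74646/20⌋ = 16 → Q; lat ⌊29.79744/10⌋ = 2 → C.
Square: lon ⌊4.74646/2⌋ = 2; lat ⌊9.79744/1⌋ = 9.
Subsquare: lon ⌊0.74646/0.0833333⌋ = 8 → i; lat ⌊0.79744/0.0416667⌋ = 19 → t.
Extended square: lon ⌊0.07979/0.00833333⌋ = 9; lat ⌊0.00578/0.00416667⌋ = 1.

QC29it91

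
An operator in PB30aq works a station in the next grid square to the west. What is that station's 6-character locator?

PB20xq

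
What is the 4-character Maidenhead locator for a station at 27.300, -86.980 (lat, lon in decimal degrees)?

Shift to the Maidenhead origin (180°W, 90°S): lon 93.02, lat 117.30.
Field: lon ⌊93.02/20⌋ = 4 → E; lat ⌊117.30/10⌋ = 11 → L.
Square: lon ⌊13.02/2⌋ = 6; lat ⌊7.30/1⌋ = 7.

EL67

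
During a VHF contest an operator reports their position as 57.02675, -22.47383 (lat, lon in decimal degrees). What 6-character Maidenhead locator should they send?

HO87sa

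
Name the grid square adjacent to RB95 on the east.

AB05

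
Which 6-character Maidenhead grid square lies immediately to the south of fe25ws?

Latitude subsquare s = 18; −1 → 17 = r.
The longitude characters are unchanged.

FE25wr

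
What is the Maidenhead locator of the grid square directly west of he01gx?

HE01fx

Longitude subsquare g = 6; −1 → 5 = f.
The latitude characters are unchanged.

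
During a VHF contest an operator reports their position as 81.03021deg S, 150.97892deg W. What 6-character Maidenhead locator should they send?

BA48mx

Offset from 180°W / 90°S: lon 29.0211°, lat 8.9698°.
Field (20°×10°, letters A–R): lon ⌊29.0211/20⌋ = 1 → B; lat ⌊8.9698/10⌋ = 0 → A.
Square (2°×1°, digits 0–9): lon ⌊9.0211/2⌋ = 4; lat ⌊8.9698/1⌋ = 8.
Subsquare (5′×2.5′, letters a–x): lon ⌊1.0211/0.0833333⌋ = 12 → m; lat ⌊0.9698/0.0416667⌋ = 23 → x.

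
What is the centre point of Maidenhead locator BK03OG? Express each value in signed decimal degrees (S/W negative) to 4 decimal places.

Field B=1, K=10: +1·20° lon, +10·10° lat → SW at lon -160°, lat 10°.
Square 0, 3: +0·2° lon, +3·1° lat → SW at lon -160°, lat 13°.
Subsquare o=14, g=6: +14·0.0833333° lon, +6·0.0416667° lat → SW at lon -158.833°, lat 13.25°.
Cell spans 0.0833333° lon × 0.0416667° lat. Centre is SW corner plus half of each.
latitude 13.2708, longitude -158.7917.

13.2708, -158.7917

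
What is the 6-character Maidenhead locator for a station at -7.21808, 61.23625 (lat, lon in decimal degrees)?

MI02os

Shift to the Maidenhead origin (180°W, 90°S): lon 241.2362, lat 82.7819.
Field (20°×10°, letters A–R): lon ⌊241.2362/20⌋ = 12 → M; lat ⌊82.7819/10⌋ = 8 → I.
Square (2°×1°, digits 0–9): lon ⌊1.2362/2⌋ = 0; lat ⌊2.7819/1⌋ = 2.
Subsquare (5′×2.5′, letters a–x): lon ⌊1.2362/0.0833333⌋ = 14 → o; lat ⌊0.7819/0.0416667⌋ = 18 → s.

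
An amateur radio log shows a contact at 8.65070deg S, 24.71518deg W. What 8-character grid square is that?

Shift to the Maidenhead origin (180°W, 90°S): lon 155.28482, lat 81.34930.
Field: lon ⌊155.28482/20⌋ = 7 → H; lat ⌊81.34930/10⌋ = 8 → I.
Square: lon ⌊15.28482/2⌋ = 7; lat ⌊1.34930/1⌋ = 1.
Subsquare: lon ⌊1.28482/0.0833333⌋ = 15 → p; lat ⌊0.34930/0.0416667⌋ = 8 → i.
Extended square: lon ⌊0.03482/0.00833333⌋ = 4; lat ⌊0.01597/0.00416667⌋ = 3.

HI71pi43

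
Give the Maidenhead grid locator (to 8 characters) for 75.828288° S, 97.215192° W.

Shift to the Maidenhead origin (180°W, 90°S): lon 82.78481, lat 14.17171.
Field: lon ⌊82.78481/20⌋ = 4 → E; lat ⌊14.17171/10⌋ = 1 → B.
Square: lon ⌊2.78481/2⌋ = 1; lat ⌊4.17171/1⌋ = 4.
Subsquare: lon ⌊0.78481/0.0833333⌋ = 9 → j; lat ⌊0.17171/0.0416667⌋ = 4 → e.
Extended square: lon ⌊0.03481/0.00833333⌋ = 4; lat ⌊0.00505/0.00416667⌋ = 1.

EB14je41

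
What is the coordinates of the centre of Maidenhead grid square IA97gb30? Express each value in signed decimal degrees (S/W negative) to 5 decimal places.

-82.95625, -1.47083

Field I=8, A=0: +8·20° lon, +0·10° lat → SW at lon -20°, lat -90°.
Square 9, 7: +9·2° lon, +7·1° lat → SW at lon -2°, lat -83°.
Subsquare g=6, b=1: +6·0.0833333° lon, +1·0.0416667° lat → SW at lon -1.5°, lat -82.9583°.
Extended square 3, 0: +3·0.00833333° lon, +0·0.00416667° lat → SW at lon -1.475°, lat -82.9583°.
Cell spans 0.00833333° lon × 0.00416667° lat. Centre is SW corner plus half of each.
latitude -82.95625, longitude -1.47083.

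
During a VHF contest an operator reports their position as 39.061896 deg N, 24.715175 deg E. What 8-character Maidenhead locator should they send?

KM29ib54

Shift to the Maidenhead origin (180°W, 90°S): lon 204.71517, lat 129.06190.
Field (20°×10°, letters A–R): 204.71517/20 → 10 → K, 129.06190/10 → 12 → M; chars KM.
Square (2°×1°, digits 0–9): 4.71517/2 → 2, 9.06190/1 → 9; chars 29.
Subsquare (5′×2.5′, letters a–x): 0.71517/0.0833333 → 8 → i, 0.06190/0.0416667 → 1 → b; chars ib.
Extended square (30″×15″, digits 0–9): 0.04851/0.00833333 → 5, 0.02023/0.00416667 → 4; chars 54.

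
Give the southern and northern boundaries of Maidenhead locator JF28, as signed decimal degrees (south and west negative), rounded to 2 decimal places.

-32.00, -31.00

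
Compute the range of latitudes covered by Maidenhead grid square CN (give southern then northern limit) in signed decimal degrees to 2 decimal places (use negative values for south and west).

Field C=2, N=13: +2·20° lon, +13·10° lat → SW at lon -140°, lat 40°.
Cell spans 20° lon × 10° lat.
south 40.00, north 50.00.

40.00, 50.00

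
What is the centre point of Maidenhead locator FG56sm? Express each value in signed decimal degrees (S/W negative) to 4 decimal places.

-23.4792, -68.4583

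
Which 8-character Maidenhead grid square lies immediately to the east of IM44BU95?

IM44cu05

Longitude extended square 9; +1 → 10, wraps to 0, carry into subsquare.
Longitude subsquare b = 1; +1 → 2 = c.
The latitude characters are unchanged.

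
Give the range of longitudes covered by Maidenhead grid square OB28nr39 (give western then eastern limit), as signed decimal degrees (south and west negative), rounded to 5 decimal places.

105.10833, 105.11667

Field O=14, B=1: +14·20° lon, +1·10° lat → SW at lon 100°, lat -80°.
Square 2, 8: +2·2° lon, +8·1° lat → SW at lon 104°, lat -72°.
Subsquare n=13, r=17: +13·0.0833333° lon, +17·0.0416667° lat → SW at lon 105.083°, lat -71.2917°.
Extended square 3, 9: +3·0.00833333° lon, +9·0.00416667° lat → SW at lon 105.108°, lat -71.2542°.
Cell spans 0.00833333° lon × 0.00416667° lat.
west 105.10833, east 105.11667.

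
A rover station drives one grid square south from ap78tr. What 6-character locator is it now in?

Latitude subsquare r = 17; −1 → 16 = q.
The longitude characters are unchanged.

AP78tq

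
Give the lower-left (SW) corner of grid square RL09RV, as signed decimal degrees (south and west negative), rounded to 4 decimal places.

29.8750, 161.4167

Field R=17, L=11: +17·20° lon, +11·10° lat → SW at lon 160°, lat 20°.
Square 0, 9: +0·2° lon, +9·1° lat → SW at lon 160°, lat 29°.
Subsquare r=17, v=21: +17·0.0833333° lon, +21·0.0416667° lat → SW at lon 161.417°, lat 29.875°.
latitude 29.8750, longitude 161.4167.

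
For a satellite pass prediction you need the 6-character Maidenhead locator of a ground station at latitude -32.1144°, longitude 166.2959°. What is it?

Offset from 180°W / 90°S: lon 346.2959°, lat 57.8856°.
Field: lon ⌊346.2959/20⌋ = 17 → R; lat ⌊57.8856/10⌋ = 5 → F.
Square: lon ⌊6.2959/2⌋ = 3; lat ⌊7.8856/1⌋ = 7.
Subsquare: lon ⌊0.2959/0.0833333⌋ = 3 → d; lat ⌊0.8856/0.0416667⌋ = 21 → v.

RF37dv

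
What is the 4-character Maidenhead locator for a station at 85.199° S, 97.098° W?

EA14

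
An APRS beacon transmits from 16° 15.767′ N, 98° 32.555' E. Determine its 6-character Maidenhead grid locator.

Add 180° to longitude and 90° to latitude: 278.5426, 106.2628.
Field: lon ⌊278.5426/20⌋ = 13 → N; lat ⌊106.2628/10⌋ = 10 → K.
Square: lon ⌊18.5426/2⌋ = 9; lat ⌊6.2628/1⌋ = 6.
Subsquare: lon ⌊0.5426/0.0833333⌋ = 6 → g; lat ⌊0.2628/0.0416667⌋ = 6 → g.

NK96gg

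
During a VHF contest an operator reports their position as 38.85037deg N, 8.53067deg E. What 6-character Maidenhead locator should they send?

JM48gu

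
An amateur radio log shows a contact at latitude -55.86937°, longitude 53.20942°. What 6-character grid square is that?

LD64od

Offset from 180°W / 90°S: lon 233.2094°, lat 34.1306°.
Field: lon ⌊233.2094/20⌋ = 11 → L; lat ⌊34.1306/10⌋ = 3 → D.
Square: lon ⌊13.2094/2⌋ = 6; lat ⌊4.1306/1⌋ = 4.
Subsquare: lon ⌊1.2094/0.0833333⌋ = 14 → o; lat ⌊0.1306/0.0416667⌋ = 3 → d.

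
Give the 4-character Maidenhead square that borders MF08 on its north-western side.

Longitude square 0; −1 → -1, wraps to 9, carry into field.
Longitude field M = 12; −1 → 11 = L.
Latitude square 8; +1 → 9.

LF99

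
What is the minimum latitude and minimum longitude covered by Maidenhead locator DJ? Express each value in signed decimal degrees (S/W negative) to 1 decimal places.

0.0, -120.0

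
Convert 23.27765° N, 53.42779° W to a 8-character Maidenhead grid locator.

Add 180° to longitude and 90° to latitude: 126.57221, 113.27765.
Field (20°×10°, letters A–R): lon ⌊126.57221/20⌋ = 6 → G; lat ⌊113.27765/10⌋ = 11 → L.
Square (2°×1°, digits 0–9): lon ⌊6.57221/2⌋ = 3; lat ⌊3.27765/1⌋ = 3.
Subsquare (5′×2.5′, letters a–x): lon ⌊0.57221/0.0833333⌋ = 6 → g; lat ⌊0.27765/0.0416667⌋ = 6 → g.
Extended square (30″×15″, digits 0–9): lon ⌊0.07221/0.00833333⌋ = 8; lat ⌊0.02765/0.00416667⌋ = 6.

GL33gg86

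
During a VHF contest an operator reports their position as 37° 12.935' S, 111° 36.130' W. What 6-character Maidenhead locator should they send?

DF42es

Offset from 180°W / 90°S: lon 68.3978°, lat 52.7844°.
Field: lon ⌊68.3978/20⌋ = 3 → D; lat ⌊52.7844/10⌋ = 5 → F.
Square: lon ⌊8.3978/2⌋ = 4; lat ⌊2.7844/1⌋ = 2.
Subsquare: lon ⌊0.3978/0.0833333⌋ = 4 → e; lat ⌊0.7844/0.0416667⌋ = 18 → s.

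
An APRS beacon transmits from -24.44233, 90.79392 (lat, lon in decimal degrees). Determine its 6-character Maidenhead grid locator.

NG55jn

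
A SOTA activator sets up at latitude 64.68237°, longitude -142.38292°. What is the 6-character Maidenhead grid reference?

BP84tq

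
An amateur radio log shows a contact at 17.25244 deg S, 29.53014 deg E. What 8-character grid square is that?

Add 180° to longitude and 90° to latitude: 209.53014, 72.74756.
Field: 209.53014/20 → 10 → K, 72.74756/10 → 7 → H; chars KH.
Square: 9.53014/2 → 4, 2.74756/1 → 2; chars 42.
Subsquare: 1.53014/0.0833333 → 18 → s, 0.74756/0.0416667 → 17 → r; chars sr.
Extended square: 0.03014/0.00833333 → 3, 0.03923/0.00416667 → 9; chars 39.

KH42sr39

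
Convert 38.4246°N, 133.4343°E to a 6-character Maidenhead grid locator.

PM68rk

Offset from 180°W / 90°S: lon 313.4343°, lat 128.4246°.
Field: 313.4343/20 → 15 → P, 128.4246/10 → 12 → M; chars PM.
Square: 13.4343/2 → 6, 8.4246/1 → 8; chars 68.
Subsquare: 1.4343/0.0833333 → 17 → r, 0.4246/0.0416667 → 10 → k; chars rk.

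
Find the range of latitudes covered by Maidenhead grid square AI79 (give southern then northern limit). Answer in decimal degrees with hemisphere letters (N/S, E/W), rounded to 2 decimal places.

Field A=0, I=8: +0·20° lon, +8·10° lat → SW at lon -180°, lat -10°.
Square 7, 9: +7·2° lon, +9·1° lat → SW at lon -166°, lat -1°.
Cell spans 2° lon × 1° lat.
south 1.00° S, north 0.00° N.

1.00° S, 0.00° N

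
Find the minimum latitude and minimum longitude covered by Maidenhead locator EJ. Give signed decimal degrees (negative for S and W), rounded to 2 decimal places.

Field E=4, J=9: +4·20° lon, +9·10° lat → SW at lon -100°, lat 0°.
latitude 0.00, longitude -100.00.

0.00, -100.00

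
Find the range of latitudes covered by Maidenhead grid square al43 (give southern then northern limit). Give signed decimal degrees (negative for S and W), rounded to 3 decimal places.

Field A=0, L=11: +0·20° lon, +11·10° lat → SW at lon -180°, lat 20°.
Square 4, 3: +4·2° lon, +3·1° lat → SW at lon -172°, lat 23°.
Cell spans 2° lon × 1° lat.
south 23.000, north 24.000.

23.000, 24.000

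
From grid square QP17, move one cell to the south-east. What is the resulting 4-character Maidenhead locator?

QP26

Longitude square 1; +1 → 2.
Latitude square 7; −1 → 6.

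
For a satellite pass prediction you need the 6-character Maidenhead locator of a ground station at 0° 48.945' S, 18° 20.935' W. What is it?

Offset from 180°W / 90°S: lon 161.6511°, lat 89.1843°.
Field (20°×10°, letters A–R): lon ⌊161.6511/20⌋ = 8 → I; lat ⌊89.1843/10⌋ = 8 → I.
Square (2°×1°, digits 0–9): lon ⌊1.6511/2⌋ = 0; lat ⌊9.1843/1⌋ = 9.
Subsquare (5′×2.5′, letters a–x): lon ⌊1.6511/0.0833333⌋ = 19 → t; lat ⌊0.1843/0.0416667⌋ = 4 → e.

II09te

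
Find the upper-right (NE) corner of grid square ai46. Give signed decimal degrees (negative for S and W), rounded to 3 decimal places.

-3.000, -170.000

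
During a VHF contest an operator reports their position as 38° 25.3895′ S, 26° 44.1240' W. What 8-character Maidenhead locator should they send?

Shift to the Maidenhead origin (180°W, 90°S): lon 153.26460, lat 51.57684.
Field: 153.26460/20 → 7 → H, 51.57684/10 → 5 → F; chars HF.
Square: 13.26460/2 → 6, 1.57684/1 → 1; chars 61.
Subsquare: 1.26460/0.0833333 → 15 → p, 0.57684/0.0416667 → 13 → n; chars pn.
Extended square: 0.01460/0.00833333 → 1, 0.03518/0.00416667 → 8; chars 18.

HF61pn18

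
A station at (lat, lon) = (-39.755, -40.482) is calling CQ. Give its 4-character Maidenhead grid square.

Shift to the Maidenhead origin (180°W, 90°S): lon 139.52, lat 50.24.
Field: lon ⌊139.52/20⌋ = 6 → G; lat ⌊50.24/10⌋ = 5 → F.
Square: lon ⌊19.52/2⌋ = 9; lat ⌊0.24/1⌋ = 0.

GF90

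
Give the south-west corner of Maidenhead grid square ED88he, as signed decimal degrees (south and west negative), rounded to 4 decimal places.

-51.8333, -83.4167

Field E=4, D=3: +4·20° lon, +3·10° lat → SW at lon -100°, lat -60°.
Square 8, 8: +8·2° lon, +8·1° lat → SW at lon -84°, lat -52°.
Subsquare h=7, e=4: +7·0.0833333° lon, +4·0.0416667° lat → SW at lon -83.4167°, lat -51.8333°.
latitude -51.8333, longitude -83.4167.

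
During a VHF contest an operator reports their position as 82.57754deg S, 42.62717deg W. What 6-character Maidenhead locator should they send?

GA87qk

Offset from 180°W / 90°S: lon 137.3728°, lat 7.4225°.
Field (20°×10°, letters A–R): 137.3728/20 → 6 → G, 7.4225/10 → 0 → A; chars GA.
Square (2°×1°, digits 0–9): 17.3728/2 → 8, 7.4225/1 → 7; chars 87.
Subsquare (5′×2.5′, letters a–x): 1.3728/0.0833333 → 16 → q, 0.4225/0.0416667 → 10 → k; chars qk.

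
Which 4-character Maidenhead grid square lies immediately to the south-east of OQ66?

OQ75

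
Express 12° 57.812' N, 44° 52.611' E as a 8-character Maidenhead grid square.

Shift to the Maidenhead origin (180°W, 90°S): lon 224.87685, lat 102.96353.
Field: 224.87685/20 → 11 → L, 102.96353/10 → 10 → K; chars LK.
Square: 4.87685/2 → 2, 2.96353/1 → 2; chars 22.
Subsquare: 0.87685/0.0833333 → 10 → k, 0.96353/0.0416667 → 23 → x; chars kx.
Extended square: 0.04352/0.00833333 → 5, 0.00520/0.00416667 → 1; chars 51.

LK22kx51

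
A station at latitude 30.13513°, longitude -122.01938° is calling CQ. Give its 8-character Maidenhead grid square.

CM80xd72

Shift to the Maidenhead origin (180°W, 90°S): lon 57.98062, lat 120.13513.
Field: lon ⌊57.98062/20⌋ = 2 → C; lat ⌊120.13513/10⌋ = 12 → M.
Square: lon ⌊17.98062/2⌋ = 8; lat ⌊0.13513/1⌋ = 0.
Subsquare: lon ⌊1.98062/0.0833333⌋ = 23 → x; lat ⌊0.13513/0.0416667⌋ = 3 → d.
Extended square: lon ⌊0.06395/0.00833333⌋ = 7; lat ⌊0.01013/0.00416667⌋ = 2.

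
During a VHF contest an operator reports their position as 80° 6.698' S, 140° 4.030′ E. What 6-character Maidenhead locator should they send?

Offset from 180°W / 90°S: lon 320.0672°, lat 9.8884°.
Field: 320.0672/20 → 16 → Q, 9.8884/10 → 0 → A; chars QA.
Square: 0.0672/2 → 0, 9.8884/1 → 9; chars 09.
Subsquare: 0.0672/0.0833333 → 0 → a, 0.8884/0.0416667 → 21 → v; chars av.

QA09av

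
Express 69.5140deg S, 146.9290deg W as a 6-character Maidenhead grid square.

BC60ml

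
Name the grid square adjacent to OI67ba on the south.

OI66bx

Latitude subsquare a = 0; −1 → -1, wraps to 23 = x, carry into square.
Latitude square 7; −1 → 6.
The longitude characters are unchanged.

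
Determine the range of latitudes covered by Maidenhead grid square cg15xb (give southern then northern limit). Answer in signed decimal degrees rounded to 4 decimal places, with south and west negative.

Field C=2, G=6: +2·20° lon, +6·10° lat → SW at lon -140°, lat -30°.
Square 1, 5: +1·2° lon, +5·1° lat → SW at lon -138°, lat -25°.
Subsquare x=23, b=1: +23·0.0833333° lon, +1·0.0416667° lat → SW at lon -136.083°, lat -24.9583°.
Cell spans 0.0833333° lon × 0.0416667° lat.
south -24.9583, north -24.9167.

-24.9583, -24.9167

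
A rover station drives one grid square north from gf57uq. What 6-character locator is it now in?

Latitude subsquare q = 16; +1 → 17 = r.
The longitude characters are unchanged.

GF57ur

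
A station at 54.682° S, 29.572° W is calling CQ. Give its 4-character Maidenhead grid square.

HD55

Shift to the Maidenhead origin (180°W, 90°S): lon 150.43, lat 35.32.
Field: 150.43/20 → 7 → H, 35.32/10 → 3 → D; chars HD.
Square: 10.43/2 → 5, 5.32/1 → 5; chars 55.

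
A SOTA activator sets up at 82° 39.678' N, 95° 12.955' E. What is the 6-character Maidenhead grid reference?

NR72op

Add 180° to longitude and 90° to latitude: 275.2159, 172.6613.
Field: lon ⌊275.2159/20⌋ = 13 → N; lat ⌊172.6613/10⌋ = 17 → R.
Square: lon ⌊15.2159/2⌋ = 7; lat ⌊2.6613/1⌋ = 2.
Subsquare: lon ⌊1.2159/0.0833333⌋ = 14 → o; lat ⌊0.6613/0.0416667⌋ = 15 → p.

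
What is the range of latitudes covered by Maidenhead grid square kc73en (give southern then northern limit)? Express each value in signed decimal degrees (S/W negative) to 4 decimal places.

Field K=10, C=2: +10·20° lon, +2·10° lat → SW at lon 20°, lat -70°.
Square 7, 3: +7·2° lon, +3·1° lat → SW at lon 34°, lat -67°.
Subsquare e=4, n=13: +4·0.0833333° lon, +13·0.0416667° lat → SW at lon 34.3333°, lat -66.4583°.
Cell spans 0.0833333° lon × 0.0416667° lat.
south -66.4583, north -66.4167.

-66.4583, -66.4167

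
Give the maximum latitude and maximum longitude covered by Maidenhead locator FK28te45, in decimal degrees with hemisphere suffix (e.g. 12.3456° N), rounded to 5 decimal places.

18.19167° N, 74.37500° W

Field F=5, K=10: +5·20° lon, +10·10° lat → SW at lon -80°, lat 10°.
Square 2, 8: +2·2° lon, +8·1° lat → SW at lon -76°, lat 18°.
Subsquare t=19, e=4: +19·0.0833333° lon, +4·0.0416667° lat → SW at lon -74.4167°, lat 18.1667°.
Extended square 4, 5: +4·0.00833333° lon, +5·0.00416667° lat → SW at lon -74.3833°, lat 18.1875°.
Cell spans 0.00833333° lon × 0.00416667° lat. NE corner is SW corner plus one full cell.
latitude 18.19167° N, longitude 74.37500° W.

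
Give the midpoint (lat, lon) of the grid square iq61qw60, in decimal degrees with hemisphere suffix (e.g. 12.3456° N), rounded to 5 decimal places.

71.91875° N, 6.61250° W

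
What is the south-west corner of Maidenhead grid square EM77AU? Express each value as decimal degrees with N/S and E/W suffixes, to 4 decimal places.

37.8333° N, 86.0000° W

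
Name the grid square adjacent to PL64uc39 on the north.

PL64ud30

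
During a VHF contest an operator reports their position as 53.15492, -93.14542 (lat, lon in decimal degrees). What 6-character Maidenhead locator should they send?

EO33kd

Add 180° to longitude and 90° to latitude: 86.8546, 143.1549.
Field: 86.8546/20 → 4 → E, 143.1549/10 → 14 → O; chars EO.
Square: 6.8546/2 → 3, 3.1549/1 → 3; chars 33.
Subsquare: 0.8546/0.0833333 → 10 → k, 0.1549/0.0416667 → 3 → d; chars kd.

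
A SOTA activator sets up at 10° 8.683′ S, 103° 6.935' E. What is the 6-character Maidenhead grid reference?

OH19nu

Shift to the Maidenhead origin (180°W, 90°S): lon 283.1156, lat 79.8553.
Field: 283.1156/20 → 14 → O, 79.8553/10 → 7 → H; chars OH.
Square: 3.1156/2 → 1, 9.8553/1 → 9; chars 19.
Subsquare: 1.1156/0.0833333 → 13 → n, 0.8553/0.0416667 → 20 → u; chars nu.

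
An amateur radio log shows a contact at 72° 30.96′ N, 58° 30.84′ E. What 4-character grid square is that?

LQ92

Offset from 180°W / 90°S: lon 238.51°, lat 162.52°.
Field: 238.51/20 → 11 → L, 162.52/10 → 16 → Q; chars LQ.
Square: 18.51/2 → 9, 2.52/1 → 2; chars 92.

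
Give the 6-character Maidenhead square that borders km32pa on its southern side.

KM31px

Latitude subsquare a = 0; −1 → -1, wraps to 23 = x, carry into square.
Latitude square 2; −1 → 1.
The longitude characters are unchanged.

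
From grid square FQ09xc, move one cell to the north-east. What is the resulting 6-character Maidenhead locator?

FQ19ad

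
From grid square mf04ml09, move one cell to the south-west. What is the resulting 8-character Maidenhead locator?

MF04ll98

Longitude extended square 0; −1 → -1, wraps to 9, carry into subsquare.
Longitude subsquare m = 12; −1 → 11 = l.
Latitude extended square 9; −1 → 8.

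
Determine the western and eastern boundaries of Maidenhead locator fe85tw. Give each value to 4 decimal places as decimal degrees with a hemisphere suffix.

Field F=5, E=4: +5·20° lon, +4·10° lat → SW at lon -80°, lat -50°.
Square 8, 5: +8·2° lon, +5·1° lat → SW at lon -64°, lat -45°.
Subsquare t=19, w=22: +19·0.0833333° lon, +22·0.0416667° lat → SW at lon -62.4167°, lat -44.0833°.
Cell spans 0.0833333° lon × 0.0416667° lat.
west 62.4167° W, east 62.3333° W.

62.4167° W, 62.3333° W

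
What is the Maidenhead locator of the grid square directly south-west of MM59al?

Longitude subsquare a = 0; −1 → -1, wraps to 23 = x, carry into square.
Longitude square 5; −1 → 4.
Latitude subsquare l = 11; −1 → 10 = k.

MM49xk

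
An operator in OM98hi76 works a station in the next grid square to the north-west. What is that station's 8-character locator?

Longitude extended square 7; −1 → 6.
Latitude extended square 6; +1 → 7.

OM98hi67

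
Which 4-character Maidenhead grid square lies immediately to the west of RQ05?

Longitude square 0; −1 → -1, wraps to 9, carry into field.
Longitude field R = 17; −1 → 16 = Q.
The latitude characters are unchanged.

QQ95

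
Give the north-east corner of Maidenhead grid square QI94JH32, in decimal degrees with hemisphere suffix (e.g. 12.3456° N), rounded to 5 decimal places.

Field Q=16, I=8: +16·20° lon, +8·10° lat → SW at lon 140°, lat -10°.
Square 9, 4: +9·2° lon, +4·1° lat → SW at lon 158°, lat -6°.
Subsquare j=9, h=7: +9·0.0833333° lon, +7·0.0416667° lat → SW at lon 158.75°, lat -5.70833°.
Extended square 3, 2: +3·0.00833333° lon, +2·0.00416667° lat → SW at lon 158.775°, lat -5.7°.
Cell spans 0.00833333° lon × 0.00416667° lat. NE corner is SW corner plus one full cell.
latitude 5.69583° S, longitude 158.78333° E.

5.69583° S, 158.78333° E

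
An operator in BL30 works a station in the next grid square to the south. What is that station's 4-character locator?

BK39

Latitude square 0; −1 → -1, wraps to 9, carry into field.
Latitude field L = 11; −1 → 10 = K.
The longitude characters are unchanged.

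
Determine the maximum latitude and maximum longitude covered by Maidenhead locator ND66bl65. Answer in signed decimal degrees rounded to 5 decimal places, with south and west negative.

-53.51667, 92.14167

Field N=13, D=3: +13·20° lon, +3·10° lat → SW at lon 80°, lat -60°.
Square 6, 6: +6·2° lon, +6·1° lat → SW at lon 92°, lat -54°.
Subsquare b=1, l=11: +1·0.0833333° lon, +11·0.0416667° lat → SW at lon 92.0833°, lat -53.5417°.
Extended square 6, 5: +6·0.00833333° lon, +5·0.00416667° lat → SW at lon 92.1333°, lat -53.5208°.
Cell spans 0.00833333° lon × 0.00416667° lat. NE corner is SW corner plus one full cell.
latitude -53.51667, longitude 92.14167.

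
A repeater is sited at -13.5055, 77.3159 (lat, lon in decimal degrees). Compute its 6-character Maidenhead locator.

Add 180° to longitude and 90° to latitude: 257.3159, 76.4945.
Field: 257.3159/20 → 12 → M, 76.4945/10 → 7 → H; chars MH.
Square: 17.3159/2 → 8, 6.4945/1 → 6; chars 86.
Subsquare: 1.3159/0.0833333 → 15 → p, 0.4945/0.0416667 → 11 → l; chars pl.

MH86pl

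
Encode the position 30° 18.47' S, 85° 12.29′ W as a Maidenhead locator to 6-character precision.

EF79jq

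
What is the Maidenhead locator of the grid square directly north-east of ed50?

Longitude square 5; +1 → 6.
Latitude square 0; +1 → 1.

ED61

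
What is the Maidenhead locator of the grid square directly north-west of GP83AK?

GP73xl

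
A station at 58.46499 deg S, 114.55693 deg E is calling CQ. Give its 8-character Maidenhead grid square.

OD71gm68

Shift to the Maidenhead origin (180°W, 90°S): lon 294.55693, lat 31.53501.
Field (20°×10°, letters A–R): lon ⌊294.55693/20⌋ = 14 → O; lat ⌊31.53501/10⌋ = 3 → D.
Square (2°×1°, digits 0–9): lon ⌊14.55693/2⌋ = 7; lat ⌊1.53501/1⌋ = 1.
Subsquare (5′×2.5′, letters a–x): lon ⌊0.55693/0.0833333⌋ = 6 → g; lat ⌊0.53501/0.0416667⌋ = 12 → m.
Extended square (30″×15″, digits 0–9): lon ⌊0.05693/0.00833333⌋ = 6; lat ⌊0.03501/0.00416667⌋ = 8.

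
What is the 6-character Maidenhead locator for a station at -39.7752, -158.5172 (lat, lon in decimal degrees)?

BF00rf

Add 180° to longitude and 90° to latitude: 21.4828, 50.2248.
Field: 21.4828/20 → 1 → B, 50.2248/10 → 5 → F; chars BF.
Square: 1.4828/2 → 0, 0.2248/1 → 0; chars 00.
Subsquare: 1.4828/0.0833333 → 17 → r, 0.2248/0.0416667 → 5 → f; chars rf.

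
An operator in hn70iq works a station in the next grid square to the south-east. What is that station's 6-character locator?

HN70jp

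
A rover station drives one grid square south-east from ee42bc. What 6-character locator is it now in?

EE42cb

Longitude subsquare b = 1; +1 → 2 = c.
Latitude subsquare c = 2; −1 → 1 = b.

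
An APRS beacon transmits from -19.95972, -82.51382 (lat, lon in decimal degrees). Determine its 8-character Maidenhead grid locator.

EH80ra89

Add 180° to longitude and 90° to latitude: 97.48618, 70.04028.
Field (20°×10°, letters A–R): 97.48618/20 → 4 → E, 70.04028/10 → 7 → H; chars EH.
Square (2°×1°, digits 0–9): 17.48618/2 → 8, 0.04028/1 → 0; chars 80.
Subsquare (5′×2.5′, letters a–x): 1.48618/0.0833333 → 17 → r, 0.04028/0.0416667 → 0 → a; chars ra.
Extended square (30″×15″, digits 0–9): 0.06951/0.00833333 → 8, 0.04028/0.00416667 → 9; chars 89.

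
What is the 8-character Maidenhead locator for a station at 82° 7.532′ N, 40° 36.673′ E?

LR02hd30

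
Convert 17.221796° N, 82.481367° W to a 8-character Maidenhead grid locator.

EK87sf23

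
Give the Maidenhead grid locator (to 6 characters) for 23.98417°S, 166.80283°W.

AG66oa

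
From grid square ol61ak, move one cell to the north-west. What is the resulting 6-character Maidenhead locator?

OL51xl

Longitude subsquare a = 0; −1 → -1, wraps to 23 = x, carry into square.
Longitude square 6; −1 → 5.
Latitude subsquare k = 10; +1 → 11 = l.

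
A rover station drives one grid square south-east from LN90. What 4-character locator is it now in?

MM09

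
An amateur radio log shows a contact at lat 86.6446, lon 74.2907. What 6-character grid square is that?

MR76dp

Shift to the Maidenhead origin (180°W, 90°S): lon 254.2907, lat 176.6446.
Field: lon ⌊254.2907/20⌋ = 12 → M; lat ⌊176.6446/10⌋ = 17 → R.
Square: lon ⌊14.2907/2⌋ = 7; lat ⌊6.6446/1⌋ = 6.
Subsquare: lon ⌊0.2907/0.0833333⌋ = 3 → d; lat ⌊0.6446/0.0416667⌋ = 15 → p.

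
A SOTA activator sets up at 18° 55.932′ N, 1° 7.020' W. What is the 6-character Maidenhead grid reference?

Add 180° to longitude and 90° to latitude: 178.8830, 108.9322.
Field (20°×10°, letters A–R): 178.8830/20 → 8 → I, 108.9322/10 → 10 → K; chars IK.
Square (2°×1°, digits 0–9): 18.8830/2 → 9, 8.9322/1 → 8; chars 98.
Subsquare (5′×2.5′, letters a–x): 0.8830/0.0833333 → 10 → k, 0.9322/0.0416667 → 22 → w; chars kw.

IK98kw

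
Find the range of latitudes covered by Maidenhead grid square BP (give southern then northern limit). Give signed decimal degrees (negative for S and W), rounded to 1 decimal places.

60.0, 70.0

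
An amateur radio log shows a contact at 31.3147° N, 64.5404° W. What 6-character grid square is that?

FM71rh

Add 180° to longitude and 90° to latitude: 115.4596, 121.3147.
Field: lon ⌊115.4596/20⌋ = 5 → F; lat ⌊121.3147/10⌋ = 12 → M.
Square: lon ⌊15.4596/2⌋ = 7; lat ⌊1.3147/1⌋ = 1.
Subsquare: lon ⌊1.4596/0.0833333⌋ = 17 → r; lat ⌊0.3147/0.0416667⌋ = 7 → h.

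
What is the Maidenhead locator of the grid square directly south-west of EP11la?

EP10kx

Longitude subsquare l = 11; −1 → 10 = k.
Latitude subsquare a = 0; −1 → -1, wraps to 23 = x, carry into square.
Latitude square 1; −1 → 0.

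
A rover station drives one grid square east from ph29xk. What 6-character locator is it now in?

Longitude subsquare x = 23; +1 → 24, wraps to 0 = a, carry into square.
Longitude square 2; +1 → 3.
The latitude characters are unchanged.

PH39ak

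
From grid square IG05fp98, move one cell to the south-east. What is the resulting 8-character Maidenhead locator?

IG05gp07

Longitude extended square 9; +1 → 10, wraps to 0, carry into subsquare.
Longitude subsquare f = 5; +1 → 6 = g.
Latitude extended square 8; −1 → 7.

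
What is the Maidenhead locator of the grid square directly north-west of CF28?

CF19

Longitude square 2; −1 → 1.
Latitude square 8; +1 → 9.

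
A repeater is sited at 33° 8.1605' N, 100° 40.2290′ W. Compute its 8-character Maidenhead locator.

Offset from 180°W / 90°S: lon 79.32952°, lat 123.13601°.
Field: lon ⌊79.32952/20⌋ = 3 → D; lat ⌊123.13601/10⌋ = 12 → M.
Square: lon ⌊19.32952/2⌋ = 9; lat ⌊3.13601/1⌋ = 3.
Subsquare: lon ⌊1.32952/0.0833333⌋ = 15 → p; lat ⌊0.13601/0.0416667⌋ = 3 → d.
Extended square: lon ⌊0.07952/0.00833333⌋ = 9; lat ⌊0.01101/0.00416667⌋ = 2.

DM93pd92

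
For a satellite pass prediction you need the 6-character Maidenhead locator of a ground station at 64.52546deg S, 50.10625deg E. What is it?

Add 180° to longitude and 90° to latitude: 230.1062, 25.4745.
Field: lon ⌊230.1062/20⌋ = 11 → L; lat ⌊25.4745/10⌋ = 2 → C.
Square: lon ⌊10.1062/2⌋ = 5; lat ⌊5.4745/1⌋ = 5.
Subsquare: lon ⌊0.1062/0.0833333⌋ = 1 → b; lat ⌊0.4745/0.0416667⌋ = 11 → l.

LC55bl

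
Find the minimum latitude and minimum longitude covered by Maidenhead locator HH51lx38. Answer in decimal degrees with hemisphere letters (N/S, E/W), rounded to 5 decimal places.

18.00833° S, 29.05833° W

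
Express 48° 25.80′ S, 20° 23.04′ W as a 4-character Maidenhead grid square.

Shift to the Maidenhead origin (180°W, 90°S): lon 159.62, lat 41.57.
Field (20°×10°, letters A–R): lon ⌊159.62/20⌋ = 7 → H; lat ⌊41.57/10⌋ = 4 → E.
Square (2°×1°, digits 0–9): lon ⌊19.62/2⌋ = 9; lat ⌊1.57/1⌋ = 1.

HE91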